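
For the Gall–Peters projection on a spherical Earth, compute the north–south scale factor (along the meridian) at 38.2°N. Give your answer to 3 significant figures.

Gall–Peters is a cylindrical equal-area projection with standard parallels at ±45°. For cylindrical equal-area with standard parallel φ₀, h = cos φ / cos φ₀ and k = cos φ₀ / cos φ, so h·k = 1.
h = cos 38.2° / cos 45° = 0.7859/0.7071 = 1.111.

1.11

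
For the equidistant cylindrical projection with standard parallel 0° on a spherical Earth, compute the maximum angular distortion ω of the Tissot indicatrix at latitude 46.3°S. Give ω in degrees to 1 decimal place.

For the equirectangular projection with φ₀ = 0 (plate carrée), h = 1 along meridians and k = sec φ along parallels.
At 46.3°: h = 1.000, k = 1.447; principal scales a = 1.447, b = 1.000.
sin(ω/2) = (a − b)/(a + b) = 0.4474/2.447 = 0.1828, so ω = 2 arcsin(0.1828) ≈ 21.1°.

21.1°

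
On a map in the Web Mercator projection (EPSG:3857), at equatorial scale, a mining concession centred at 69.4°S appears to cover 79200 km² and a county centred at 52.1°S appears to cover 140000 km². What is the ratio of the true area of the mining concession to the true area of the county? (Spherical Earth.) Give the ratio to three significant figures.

On Mercator the areal scale is sec²φ, so true area = apparent × cos²φ.
True area of mining concession: 79200 × cos²(69.4°) = 79200 × 0.1238 = 9804 km².
True area of county: 140000 × cos²(52.1°) = 140000 × 0.3773 = 52830 km².
Ratio = 9804 / 52830 ≈ 0.186.

0.186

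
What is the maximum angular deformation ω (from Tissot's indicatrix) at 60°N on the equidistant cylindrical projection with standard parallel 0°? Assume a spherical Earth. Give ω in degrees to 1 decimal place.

38.9°

For the equirectangular projection with φ₀ = 0 (plate carrée), h = 1 along meridians and k = sec φ along parallels.
At 60°: h = 1.000, k = 2.000; principal scales a = 2.000, b = 1.000.
sin(ω/2) = (a − b)/(a + b) = 1.0000/3.000 = 0.3333, so ω = 2 arcsin(0.3333) ≈ 38.9°.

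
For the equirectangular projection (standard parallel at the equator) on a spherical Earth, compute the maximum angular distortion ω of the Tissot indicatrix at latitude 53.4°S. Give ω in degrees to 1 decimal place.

29.3°

Plate carrée maps x = Rλ, y = Rφ. The meridian scale is h = 1 and the parallel scale is k = 1/cos φ = sec φ.
At 53.4°: h = 1.000, k = 1.677; principal scales a = 1.677, b = 1.000.
sin(ω/2) = (a − b)/(a + b) = 0.6772/2.677 = 0.2530, so ω = 2 arcsin(0.2530) ≈ 29.3°.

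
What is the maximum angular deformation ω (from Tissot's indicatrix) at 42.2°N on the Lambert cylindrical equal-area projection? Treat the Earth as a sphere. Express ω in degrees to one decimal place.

The Lambert cylindrical equal-area projection is the cylindrical equal-area projection with its standard parallel at the equator (φ₀ = 0). Cylindrical equal-area (φ₀ = 0°): h = cos φ / cos 0° along meridians, k = cos 0° / cos φ along parallels; h·k = 1.
At 42.2°: h = 0.7408, k = 1.350; principal scales a = 1.350, b = 0.7408.
sin(ω/2) = (a − b)/(a + b) = 0.6091/2.091 = 0.2913, so ω = 2 arcsin(0.2913) ≈ 33.9°.

33.9°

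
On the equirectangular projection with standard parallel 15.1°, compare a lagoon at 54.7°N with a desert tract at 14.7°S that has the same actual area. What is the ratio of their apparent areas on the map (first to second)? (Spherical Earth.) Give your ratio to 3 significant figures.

With standard parallel φ₀ = 15.1°, the equirectangular projection gives x = Rλ cos φ₀, y = Rφ, so h = 1 and k = cos 15.1° / cos φ.
Areal scale at 54.7°: h·k = 1.000 × 1.671 = 1.671.
Areal scale at 14.7°: h·k = 1.000 × 0.9981 = 0.9981.
Ratio = 1.671/0.9981 ≈ 1.67.

1.67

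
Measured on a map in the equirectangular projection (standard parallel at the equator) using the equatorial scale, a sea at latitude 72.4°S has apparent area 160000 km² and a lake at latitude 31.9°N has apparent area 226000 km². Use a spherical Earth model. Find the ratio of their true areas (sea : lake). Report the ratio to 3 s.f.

0.252

Plate carrée has h = 1 and k = sec φ, giving areal scale sec φ; true area = (apparent area) · cos φ.
True area of sea: 160000 × cos(72.4°) = 160000 × 0.3024 = 48380 km².
True area of lake: 226000 × cos(31.9°) = 226000 × 0.8490 = 191900 km².
Ratio = 48380 / 191900 ≈ 0.252.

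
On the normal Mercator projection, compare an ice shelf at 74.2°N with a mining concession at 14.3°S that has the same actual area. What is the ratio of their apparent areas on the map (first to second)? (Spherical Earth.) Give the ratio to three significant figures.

12.7

On Mercator, area is exaggerated by sec²φ = 1/cos²φ.
At 74.2°: sec²(74.2°) = 1/0.2723² = 13.49.
At 14.3°: sec²(14.3°) = 1/0.9690² = 1.065.
Ratio = 13.49/1.065 = cos²(14.3°)/cos²(74.2°) ≈ 12.7.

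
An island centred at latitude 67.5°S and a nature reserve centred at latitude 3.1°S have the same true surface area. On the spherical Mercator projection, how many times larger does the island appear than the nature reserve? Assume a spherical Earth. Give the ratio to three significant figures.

6.81

Mercator is conformal with k = sec φ, so areal scale = k² = sec²φ.
At 67.5°: sec²(67.5°) = 1/0.3827² = 6.828.
At 3.1°: sec²(3.1°) = 1/0.9985² = 1.003.
Ratio = 6.828/1.003 = cos²(3.1°)/cos²(67.5°) ≈ 6.81.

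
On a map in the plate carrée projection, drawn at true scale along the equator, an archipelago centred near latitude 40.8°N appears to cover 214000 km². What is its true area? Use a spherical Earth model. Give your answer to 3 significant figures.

Plate carrée maps x = Rλ, y = Rφ. The meridian scale is h = 1 and the parallel scale is k = 1/cos φ = sec φ.
Areal scale = h·k = 1 × sec φ; at 40.8°, h = 1.000, k = 1.321, so h·k = 1.321.
True area = apparent / (areal scale) = 214000 / 1.321 ≈ 162000 km².

162000 km²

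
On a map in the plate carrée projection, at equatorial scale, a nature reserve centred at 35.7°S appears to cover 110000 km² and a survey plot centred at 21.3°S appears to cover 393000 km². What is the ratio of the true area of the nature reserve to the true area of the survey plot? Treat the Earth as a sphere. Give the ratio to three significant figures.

On the plate carrée, areal scale = h·k = 1 × sec φ, so true area = apparent × cos φ.
True area of nature reserve: 110000 × cos(35.7°) = 110000 × 0.8121 = 89330 km².
True area of survey plot: 393000 × cos(21.3°) = 393000 × 0.9317 = 366200 km².
Ratio = 89330 / 366200 ≈ 0.244.

0.244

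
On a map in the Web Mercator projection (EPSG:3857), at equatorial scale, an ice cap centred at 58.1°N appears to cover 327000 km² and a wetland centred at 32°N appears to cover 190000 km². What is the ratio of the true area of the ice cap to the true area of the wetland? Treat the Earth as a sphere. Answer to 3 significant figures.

0.668

Since Mercator area scale is 1/cos²φ, the true area equals the apparent area multiplied by cos²φ.
True area of ice cap: 327000 × cos²(58.1°) = 327000 × 0.2792 = 91310 km².
True area of wetland: 190000 × cos²(32°) = 190000 × 0.7192 = 136600 km².
Ratio = 91310 / 136600 ≈ 0.668.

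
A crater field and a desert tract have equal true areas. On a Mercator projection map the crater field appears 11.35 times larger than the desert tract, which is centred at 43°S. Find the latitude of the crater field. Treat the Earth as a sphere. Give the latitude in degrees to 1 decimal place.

On Mercator, (apparent₁)/(apparent₂) = sec²φ₁ / sec²φ₂ when true areas are equal.
cos²φ₂ / cos²φ₁ = 11.35  ⇒  cos φ₁ = cos 43° / √11.35 = 0.7314/3.369 = 0.2171.
φ₁ = arccos(0.2171) ≈ 77.5°.

77.5°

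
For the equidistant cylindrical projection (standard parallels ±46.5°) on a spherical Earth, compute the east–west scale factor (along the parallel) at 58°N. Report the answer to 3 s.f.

1.30

With standard parallel φ₀ = 46.5°, the equirectangular projection gives x = Rλ cos φ₀, y = Rφ, so h = 1 and k = cos 46.5° / cos φ.
k = cos 46.5° / cos 58° = 0.6884/0.5299 = 1.299.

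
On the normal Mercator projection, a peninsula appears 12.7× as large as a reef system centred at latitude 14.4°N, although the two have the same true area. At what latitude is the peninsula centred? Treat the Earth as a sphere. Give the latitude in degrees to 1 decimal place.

Mercator areal scale is sec²φ, so apparent-area ratio = sec²φ₁ / sec²φ₂ = cos²φ₂ / cos²φ₁.
cos²φ₂ / cos²φ₁ = 12.7  ⇒  cos φ₁ = cos 14.4° / √12.7 = 0.9686/3.564 = 0.2718.
φ₁ = arccos(0.2718) ≈ 74.2°.

74.2°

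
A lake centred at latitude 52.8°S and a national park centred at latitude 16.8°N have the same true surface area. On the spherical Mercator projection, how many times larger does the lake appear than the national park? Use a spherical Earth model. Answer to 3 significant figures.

On Mercator, area is exaggerated by sec²φ = 1/cos²φ.
At 52.8°: sec²(52.8°) = 1/0.6046² = 2.736.
At 16.8°: sec²(16.8°) = 1/0.9573² = 1.091.
Ratio = 2.736/1.091 = cos²(16.8°)/cos²(52.8°) ≈ 2.51.

2.51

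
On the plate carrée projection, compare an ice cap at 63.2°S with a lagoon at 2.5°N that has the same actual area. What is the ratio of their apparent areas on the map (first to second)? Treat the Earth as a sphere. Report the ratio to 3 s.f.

For the equirectangular projection with φ₀ = 0 (plate carrée), h = 1 along meridians and k = sec φ along parallels.
Areal scale at 63.2°: h·k = 1.000 × 2.218 = 2.218.
Areal scale at 2.5°: h·k = 1.000 × 1.001 = 1.001.
Ratio = 2.218/1.001 ≈ 2.22.

2.22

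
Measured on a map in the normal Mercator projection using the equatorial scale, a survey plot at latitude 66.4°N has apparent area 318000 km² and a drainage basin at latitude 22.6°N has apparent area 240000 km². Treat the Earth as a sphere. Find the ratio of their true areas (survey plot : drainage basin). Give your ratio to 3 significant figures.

Mercator's areal exaggeration is sec²φ; hence true area = (apparent area) · cos²φ.
True area of survey plot: 318000 × cos²(66.4°) = 318000 × 0.1603 = 50970 km².
True area of drainage basin: 240000 × cos²(22.6°) = 240000 × 0.8523 = 204600 km².
Ratio = 50970 / 204600 ≈ 0.249.

0.249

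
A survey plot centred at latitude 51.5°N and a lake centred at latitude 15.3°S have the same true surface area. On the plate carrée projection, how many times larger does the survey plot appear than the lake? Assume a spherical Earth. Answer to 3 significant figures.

1.55

Plate carrée maps x = Rλ, y = Rφ. The meridian scale is h = 1 and the parallel scale is k = 1/cos φ = sec φ.
Areal scale at 51.5°: h·k = 1.000 × 1.606 = 1.606.
Areal scale at 15.3°: h·k = 1.000 × 1.037 = 1.037.
Ratio = 1.606/1.037 ≈ 1.55.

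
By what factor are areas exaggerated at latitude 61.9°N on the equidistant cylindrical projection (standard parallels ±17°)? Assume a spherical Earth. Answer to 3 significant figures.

2.03

With standard parallel φ₀ = 17°, the equirectangular projection gives x = Rλ cos φ₀, y = Rφ, so h = 1 and k = cos 17° / cos φ.
Areal scale = h·k = 1 × cos φ₀ / cos φ; at 61.9°, h = 1.000, k = 2.030, so h·k = 2.030.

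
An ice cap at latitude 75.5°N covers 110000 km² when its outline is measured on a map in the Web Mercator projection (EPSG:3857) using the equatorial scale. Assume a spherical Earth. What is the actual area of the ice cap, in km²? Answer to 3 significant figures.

6900 km²

Mercator is conformal, so the point scale is isotropic: h = k = sec φ = 1/cos φ.
Areal scale = k² = sec²φ = 1/cos²(75.5°) = 1/0.2504² = 15.95.
True area = apparent / (areal scale) = 110000 / 15.95 ≈ 6900 km².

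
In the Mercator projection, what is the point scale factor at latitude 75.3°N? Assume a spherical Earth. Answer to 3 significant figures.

Mercator is conformal, so the point scale is isotropic: h = k = sec φ = 1/cos φ.
k = 1/cos 75.3° = 1/0.2538 = 3.941.

3.94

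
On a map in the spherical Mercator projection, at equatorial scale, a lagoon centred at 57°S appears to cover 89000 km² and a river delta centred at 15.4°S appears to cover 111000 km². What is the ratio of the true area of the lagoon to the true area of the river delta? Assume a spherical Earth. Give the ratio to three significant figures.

Mercator's areal exaggeration is sec²φ; hence true area = (apparent area) · cos²φ.
True area of lagoon: 89000 × cos²(57°) = 89000 × 0.2966 = 26400 km².
True area of river delta: 111000 × cos²(15.4°) = 111000 × 0.9295 = 103200 km².
Ratio = 26400 / 103200 ≈ 0.256.

0.256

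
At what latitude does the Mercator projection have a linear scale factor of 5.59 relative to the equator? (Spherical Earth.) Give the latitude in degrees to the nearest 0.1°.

79.7°

Mercator scale is k = sec φ = 1/cos φ.
1/cos φ = 5.59  ⇒  cos φ = 0.1789  ⇒  φ = arccos(0.1789) ≈ 79.7°.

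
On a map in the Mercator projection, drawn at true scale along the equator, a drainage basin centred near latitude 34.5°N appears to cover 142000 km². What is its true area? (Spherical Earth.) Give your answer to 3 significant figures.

The Mercator projection is conformal; its linear scale factor is the same in every direction and equals sec φ = 1/cos φ.
Areal scale = k² = sec²φ = 1/cos²(34.5°) = 1/0.8241² = 1.472.
True area = apparent / (areal scale) = 142000 / 1.472 ≈ 96400 km².

96400 km²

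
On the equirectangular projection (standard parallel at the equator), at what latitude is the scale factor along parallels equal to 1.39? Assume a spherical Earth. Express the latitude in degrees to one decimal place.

44.0°

Plate carrée: h = 1, k = sec φ along parallels.
sec φ = 1.39  ⇒  cos φ = 0.7194  ⇒  φ ≈ 44.0°.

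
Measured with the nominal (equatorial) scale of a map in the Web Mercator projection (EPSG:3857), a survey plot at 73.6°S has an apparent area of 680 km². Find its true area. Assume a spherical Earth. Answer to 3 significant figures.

Mercator is conformal, so the point scale is isotropic: h = k = sec φ = 1/cos φ.
Areal scale = k² = sec²φ = 1/cos²(73.6°) = 1/0.2823² = 12.54.
True area = apparent / (areal scale) = 680 / 12.54 ≈ 54.2 km².

54.2 km²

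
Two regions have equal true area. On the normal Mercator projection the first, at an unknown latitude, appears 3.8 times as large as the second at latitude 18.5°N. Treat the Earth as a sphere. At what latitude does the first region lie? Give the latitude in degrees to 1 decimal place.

60.9°

On Mercator, (apparent₁)/(apparent₂) = sec²φ₁ / sec²φ₂ when true areas are equal.
cos²φ₂ / cos²φ₁ = 3.8  ⇒  cos φ₁ = cos 18.5° / √3.8 = 0.9483/1.949 = 0.4865.
φ₁ = arccos(0.4865) ≈ 60.9°.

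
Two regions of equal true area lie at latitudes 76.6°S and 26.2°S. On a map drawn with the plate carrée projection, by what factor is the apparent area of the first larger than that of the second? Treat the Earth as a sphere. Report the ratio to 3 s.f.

In the plate carrée (x = Rλ, y = Rφ), meridians are true-scale (h = 1) and parallels are stretched by k = sec φ.
Areal scale at 76.6°: h·k = 1.000 × 4.315 = 4.315.
Areal scale at 26.2°: h·k = 1.000 × 1.115 = 1.115.
Ratio = 4.315/1.115 ≈ 3.87.

3.87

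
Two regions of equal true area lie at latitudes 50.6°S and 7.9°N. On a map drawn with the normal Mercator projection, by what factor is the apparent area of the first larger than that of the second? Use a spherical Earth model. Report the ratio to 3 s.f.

2.44

Mercator is conformal with k = sec φ, so areal scale = k² = sec²φ.
At 50.6°: sec²(50.6°) = 1/0.6347² = 2.482.
At 7.9°: sec²(7.9°) = 1/0.9905² = 1.019.
Ratio = 2.482/1.019 = cos²(7.9°)/cos²(50.6°) ≈ 2.44.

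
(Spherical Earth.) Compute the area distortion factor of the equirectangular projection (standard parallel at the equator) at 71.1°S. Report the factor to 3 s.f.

3.09

Plate carrée maps x = Rλ, y = Rφ. The meridian scale is h = 1 and the parallel scale is k = 1/cos φ = sec φ.
Areal scale = h·k = 1 × sec φ; at 71.1°, h = 1.000, k = 3.087, so h·k = 3.087.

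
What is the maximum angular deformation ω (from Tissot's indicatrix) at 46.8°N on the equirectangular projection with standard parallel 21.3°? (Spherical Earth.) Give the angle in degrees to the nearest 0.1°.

With standard parallel φ₀ = 21.3°, the equirectangular projection gives x = Rλ cos φ₀, y = Rφ, so h = 1 and k = cos 21.3° / cos φ.
At 46.8°: h = 1.000, k = 1.361; principal scales a = 1.361, b = 1.000.
sin(ω/2) = (a − b)/(a + b) = 0.3610/2.361 = 0.1529, so ω = 2 arcsin(0.1529) ≈ 17.6°.

17.6°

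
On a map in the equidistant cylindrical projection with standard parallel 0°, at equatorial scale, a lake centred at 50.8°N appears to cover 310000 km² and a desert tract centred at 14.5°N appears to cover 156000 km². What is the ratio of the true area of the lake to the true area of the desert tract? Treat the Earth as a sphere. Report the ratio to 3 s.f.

1.30

Plate carrée has h = 1 and k = sec φ, giving areal scale sec φ; true area = (apparent area) · cos φ.
True area of lake: 310000 × cos(50.8°) = 310000 × 0.6320 = 195900 km².
True area of desert tract: 156000 × cos(14.5°) = 156000 × 0.9681 = 151000 km².
Ratio = 195900 / 151000 ≈ 1.30.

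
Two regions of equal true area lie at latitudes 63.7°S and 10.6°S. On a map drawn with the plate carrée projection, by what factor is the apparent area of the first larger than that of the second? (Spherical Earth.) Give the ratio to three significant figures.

2.22

Plate carrée maps x = Rλ, y = Rφ. The meridian scale is h = 1 and the parallel scale is k = 1/cos φ = sec φ.
Areal scale at 63.7°: h·k = 1.000 × 2.257 = 2.257.
Areal scale at 10.6°: h·k = 1.000 × 1.017 = 1.017.
Ratio = 2.257/1.017 ≈ 2.22.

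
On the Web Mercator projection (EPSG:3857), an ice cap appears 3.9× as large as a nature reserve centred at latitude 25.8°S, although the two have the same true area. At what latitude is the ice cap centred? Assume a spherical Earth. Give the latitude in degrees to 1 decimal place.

Mercator areal scale is sec²φ, so apparent-area ratio = sec²φ₁ / sec²φ₂ = cos²φ₂ / cos²φ₁.
cos²φ₂ / cos²φ₁ = 3.9  ⇒  cos φ₁ = cos 25.8° / √3.9 = 0.9003/1.975 = 0.4559.
φ₁ = arccos(0.4559) ≈ 62.9°.

62.9°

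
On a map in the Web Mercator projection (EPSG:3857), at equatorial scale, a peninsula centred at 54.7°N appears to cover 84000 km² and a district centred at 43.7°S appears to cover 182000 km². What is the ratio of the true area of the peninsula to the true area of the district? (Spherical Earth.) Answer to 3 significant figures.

Since Mercator area scale is 1/cos²φ, the true area equals the apparent area multiplied by cos²φ.
True area of peninsula: 84000 × cos²(54.7°) = 84000 × 0.3339 = 28050 km².
True area of district: 182000 × cos²(43.7°) = 182000 × 0.5227 = 95130 km².
Ratio = 28050 / 95130 ≈ 0.295.

0.295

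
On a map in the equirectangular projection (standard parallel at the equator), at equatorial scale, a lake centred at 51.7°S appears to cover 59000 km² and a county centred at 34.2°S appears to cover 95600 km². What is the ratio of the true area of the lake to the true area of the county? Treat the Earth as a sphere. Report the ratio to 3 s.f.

0.462

Plate carrée has h = 1 and k = sec φ, giving areal scale sec φ; true area = (apparent area) · cos φ.
True area of lake: 59000 × cos(51.7°) = 59000 × 0.6198 = 36570 km².
True area of county: 95600 × cos(34.2°) = 95600 × 0.8271 = 79070 km².
Ratio = 36570 / 79070 ≈ 0.462.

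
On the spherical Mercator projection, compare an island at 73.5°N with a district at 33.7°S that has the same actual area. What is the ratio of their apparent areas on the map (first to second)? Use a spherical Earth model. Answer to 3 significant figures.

Mercator areal scale is sec²φ.
At 73.5°: sec²(73.5°) = 1/0.2840² = 12.40.
At 33.7°: sec²(33.7°) = 1/0.8320² = 1.445.
Ratio = 12.40/1.445 = cos²(33.7°)/cos²(73.5°) ≈ 8.58.

8.58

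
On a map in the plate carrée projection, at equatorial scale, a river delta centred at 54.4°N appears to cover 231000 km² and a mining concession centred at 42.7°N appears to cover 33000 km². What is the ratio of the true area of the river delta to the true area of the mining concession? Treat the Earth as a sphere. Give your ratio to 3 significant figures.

Plate carrée has h = 1 and k = sec φ, giving areal scale sec φ; true area = (apparent area) · cos φ.
True area of river delta: 231000 × cos(54.4°) = 231000 × 0.5821 = 134500 km².
True area of mining concession: 33000 × cos(42.7°) = 33000 × 0.7349 = 24250 km².
Ratio = 134500 / 24250 ≈ 5.54.

5.54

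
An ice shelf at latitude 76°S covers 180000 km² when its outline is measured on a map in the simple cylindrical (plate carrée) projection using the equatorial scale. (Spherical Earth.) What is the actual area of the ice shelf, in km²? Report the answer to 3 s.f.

43500 km²

In the plate carrée (x = Rλ, y = Rφ), meridians are true-scale (h = 1) and parallels are stretched by k = sec φ.
Areal scale = h·k = 1 × sec φ; at 76°, h = 1.000, k = 4.134, so h·k = 4.134.
True area = apparent / (areal scale) = 180000 / 4.134 ≈ 43500 km².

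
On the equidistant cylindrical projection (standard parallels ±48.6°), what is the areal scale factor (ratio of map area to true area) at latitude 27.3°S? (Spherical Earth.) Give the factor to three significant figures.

In the equirectangular projection with standard parallel φ₀ = 48.6° (x = Rλ cos φ₀, y = Rφ), meridians are true-scale (h = 1) and the parallel scale is k = cos φ₀ / cos φ.
Areal scale = h·k = 1 × cos φ₀ / cos φ; at 27.3°, h = 1.000, k = 0.7442, so h·k = 0.7442.

0.744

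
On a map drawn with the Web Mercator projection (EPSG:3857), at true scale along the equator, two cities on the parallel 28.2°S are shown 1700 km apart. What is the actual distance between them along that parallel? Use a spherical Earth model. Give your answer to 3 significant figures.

1500 km

For Mercator, h = k = sec φ (a conformal cylindrical projection has a single point scale, 1/cos φ).
Along the parallel at 28.2°, map distances are exaggerated by k = sec 28.2° = 1.135.
True distance = 1700 / 1.135 = 1700 × cos 28.2° ≈ 1500 km.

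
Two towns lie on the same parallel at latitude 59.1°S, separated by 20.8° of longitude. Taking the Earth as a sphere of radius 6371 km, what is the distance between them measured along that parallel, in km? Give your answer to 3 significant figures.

Arc length along a parallel = R cos φ · Δλ (with Δλ in radians).
= 6371 × cos 59.1° × (20.8° × π/180) = 6371 × 0.5135 × 0.3630 ≈ 1190 km.

1190 km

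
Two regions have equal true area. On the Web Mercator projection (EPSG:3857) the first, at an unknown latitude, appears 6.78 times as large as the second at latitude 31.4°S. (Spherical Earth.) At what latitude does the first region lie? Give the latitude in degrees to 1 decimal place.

For equal true areas on Mercator, apparent areas scale as sec²φ, so the ratio is cos²φ₂ / cos²φ₁.
cos²φ₂ / cos²φ₁ = 6.78  ⇒  cos φ₁ = cos 31.4° / √6.78 = 0.8536/2.604 = 0.3278.
φ₁ = arccos(0.3278) ≈ 70.9°.

70.9°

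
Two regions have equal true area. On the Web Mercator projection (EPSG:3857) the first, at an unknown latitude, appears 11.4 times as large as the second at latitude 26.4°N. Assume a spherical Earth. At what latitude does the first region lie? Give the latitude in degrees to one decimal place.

For equal true areas on Mercator, apparent areas scale as sec²φ, so the ratio is cos²φ₂ / cos²φ₁.
cos²φ₂ / cos²φ₁ = 11.4  ⇒  cos φ₁ = cos 26.4° / √11.4 = 0.8957/3.376 = 0.2653.
φ₁ = arccos(0.2653) ≈ 74.6°.

74.6°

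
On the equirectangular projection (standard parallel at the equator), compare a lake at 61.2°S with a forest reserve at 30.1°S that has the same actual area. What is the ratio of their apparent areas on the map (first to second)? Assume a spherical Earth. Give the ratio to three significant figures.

1.80

In the plate carrée (x = Rλ, y = Rφ), meridians are true-scale (h = 1) and parallels are stretched by k = sec φ.
Areal scale at 61.2°: h·k = 1.000 × 2.076 = 2.076.
Areal scale at 30.1°: h·k = 1.000 × 1.156 = 1.156.
Ratio = 2.076/1.156 ≈ 1.80.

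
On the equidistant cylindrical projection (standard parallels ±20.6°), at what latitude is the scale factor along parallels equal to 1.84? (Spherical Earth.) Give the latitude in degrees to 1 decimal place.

59.4°

With standard parallel φ₀ = 20.6°, the equirectangular projection gives x = Rλ cos φ₀, y = Rφ, so h = 1 and k = cos 20.6° / cos φ.
k = cos φ₀ / cos φ = 1.84  ⇒  cos φ = cos 20.6° / 1.84 = 0.5087.
φ = arccos(0.5087) ≈ 59.4°.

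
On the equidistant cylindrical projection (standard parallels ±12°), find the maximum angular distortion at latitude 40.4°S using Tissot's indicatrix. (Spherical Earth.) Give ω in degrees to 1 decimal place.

The equidistant cylindrical projection with φ₀ = 12° has h = 1 (meridians true) and k = cos φ₀ / cos φ along parallels.
At 40.4°: h = 1.000, k = 1.284; principal scales a = 1.284, b = 1.000.
sin(ω/2) = (a − b)/(a + b) = 0.2844/2.284 = 0.1245, so ω = 2 arcsin(0.1245) ≈ 14.3°.

14.3°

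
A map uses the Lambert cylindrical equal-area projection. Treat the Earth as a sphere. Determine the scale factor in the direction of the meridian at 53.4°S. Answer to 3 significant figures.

0.596

The Lambert cylindrical equal-area projection is the cylindrical equal-area projection with its standard parallel at the equator (φ₀ = 0). A cylindrical equal-area projection with standard parallel φ₀ has meridian scale h = cos φ / cos φ₀ and parallel scale k = cos φ₀ / cos φ (so areas are preserved, h·k = 1).
h = cos 53.4° / cos 0° = 0.5962/1.000 = 0.5962.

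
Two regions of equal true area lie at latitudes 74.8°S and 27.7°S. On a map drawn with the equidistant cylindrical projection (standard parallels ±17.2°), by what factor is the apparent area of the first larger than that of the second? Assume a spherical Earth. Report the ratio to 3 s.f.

3.38

The equidistant cylindrical projection with φ₀ = 17.2° has h = 1 (meridians true) and k = cos φ₀ / cos φ along parallels.
Areal scale at 74.8°: h·k = 1.000 × 3.643 = 3.643.
Areal scale at 27.7°: h·k = 1.000 × 1.079 = 1.079.
Ratio = 3.643/1.079 ≈ 3.38.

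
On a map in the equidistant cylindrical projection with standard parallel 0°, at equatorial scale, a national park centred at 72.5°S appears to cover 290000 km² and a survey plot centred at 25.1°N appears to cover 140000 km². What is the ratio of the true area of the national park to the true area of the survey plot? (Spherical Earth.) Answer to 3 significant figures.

0.688

Plate carrée has h = 1 and k = sec φ, giving areal scale sec φ; true area = (apparent area) · cos φ.
True area of national park: 290000 × cos(72.5°) = 290000 × 0.3007 = 87200 km².
True area of survey plot: 140000 × cos(25.1°) = 140000 × 0.9056 = 126800 km².
Ratio = 87200 / 126800 ≈ 0.688.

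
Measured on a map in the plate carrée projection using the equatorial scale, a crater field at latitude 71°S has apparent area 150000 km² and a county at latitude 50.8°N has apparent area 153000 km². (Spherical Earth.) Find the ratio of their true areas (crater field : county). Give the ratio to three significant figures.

0.505

Plate carrée has h = 1 and k = sec φ, giving areal scale sec φ; true area = (apparent area) · cos φ.
True area of crater field: 150000 × cos(71°) = 150000 × 0.3256 = 48840 km².
True area of county: 153000 × cos(50.8°) = 153000 × 0.6320 = 96700 km².
Ratio = 48840 / 96700 ≈ 0.505.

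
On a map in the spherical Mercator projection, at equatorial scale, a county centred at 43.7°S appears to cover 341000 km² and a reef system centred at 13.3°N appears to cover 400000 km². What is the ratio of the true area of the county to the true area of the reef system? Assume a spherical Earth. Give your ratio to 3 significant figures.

0.470

Mercator's areal exaggeration is sec²φ; hence true area = (apparent area) · cos²φ.
True area of county: 341000 × cos²(43.7°) = 341000 × 0.5227 = 178200 km².
True area of reef system: 400000 × cos²(13.3°) = 400000 × 0.9471 = 378800 km².
Ratio = 178200 / 378800 ≈ 0.470.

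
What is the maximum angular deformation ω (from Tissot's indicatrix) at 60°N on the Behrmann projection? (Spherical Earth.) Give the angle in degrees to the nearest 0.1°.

Behrmann is a cylindrical equal-area projection with standard parallels at ±30°. For cylindrical equal-area with standard parallel φ₀, h = cos φ / cos φ₀ and k = cos φ₀ / cos φ, so h·k = 1.
At 60°: h = 0.5774, k = 1.732; principal scales a = 1.732, b = 0.5774.
sin(ω/2) = (a − b)/(a + b) = 1.155/2.309 = 0.5000, so ω = 2 arcsin(0.5000) ≈ 60.0°.

60.0°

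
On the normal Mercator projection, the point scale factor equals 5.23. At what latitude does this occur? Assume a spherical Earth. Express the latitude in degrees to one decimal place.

Mercator scale is k = sec φ = 1/cos φ.
1/cos φ = 5.23  ⇒  cos φ = 0.1912  ⇒  φ = arccos(0.1912) ≈ 79.0°.

79.0°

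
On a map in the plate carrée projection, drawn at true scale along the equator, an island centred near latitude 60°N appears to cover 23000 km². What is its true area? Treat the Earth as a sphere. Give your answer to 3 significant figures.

11500 km²

Plate carrée maps x = Rλ, y = Rφ. The meridian scale is h = 1 and the parallel scale is k = 1/cos φ = sec φ.
Areal scale = h·k = 1 × sec φ; at 60°, h = 1.000, k = 2.000, so h·k = 2.000.
True area = apparent / (areal scale) = 23000 / 2.000 ≈ 11500 km².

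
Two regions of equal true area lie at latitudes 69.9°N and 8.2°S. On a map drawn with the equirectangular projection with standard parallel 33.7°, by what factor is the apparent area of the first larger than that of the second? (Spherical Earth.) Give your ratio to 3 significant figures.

In the equirectangular projection with standard parallel φ₀ = 33.7° (x = Rλ cos φ₀, y = Rφ), meridians are true-scale (h = 1) and the parallel scale is k = cos φ₀ / cos φ.
Areal scale at 69.9°: h·k = 1.000 × 2.421 = 2.421.
Areal scale at 8.2°: h·k = 1.000 × 0.8405 = 0.8405.
Ratio = 2.421/0.8405 ≈ 2.88.

2.88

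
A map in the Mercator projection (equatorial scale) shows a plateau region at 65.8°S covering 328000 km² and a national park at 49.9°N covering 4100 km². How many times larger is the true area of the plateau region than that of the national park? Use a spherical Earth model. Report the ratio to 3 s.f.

32.4

Since Mercator area scale is 1/cos²φ, the true area equals the apparent area multiplied by cos²φ.
True area of plateau region: 328000 × cos²(65.8°) = 328000 × 0.1680 = 55120 km².
True area of national park: 4100 × cos²(49.9°) = 4100 × 0.4149 = 1701 km².
Ratio = 55120 / 1701 ≈ 32.4.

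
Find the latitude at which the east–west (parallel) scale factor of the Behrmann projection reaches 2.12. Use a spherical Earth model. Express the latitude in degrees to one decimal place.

The Behrmann projection is cylindrical equal-area with φ₀ = 30°. A cylindrical equal-area projection with standard parallel φ₀ has meridian scale h = cos φ / cos φ₀ and parallel scale k = cos φ₀ / cos φ (so areas are preserved, h·k = 1).
k = cos φ₀ / cos φ = 2.12  ⇒  cos φ = cos 30° / 2.12 = 0.4085.
φ = arccos(0.4085) ≈ 65.9°.

65.9°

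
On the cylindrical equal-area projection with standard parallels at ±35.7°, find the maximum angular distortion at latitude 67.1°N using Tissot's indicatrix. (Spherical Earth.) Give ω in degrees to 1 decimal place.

A cylindrical equal-area projection with standard parallel φ₀ has meridian scale h = cos φ / cos φ₀ and parallel scale k = cos φ₀ / cos φ (so areas are preserved, h·k = 1).
At 67.1°: h = 0.4792, k = 2.087; principal scales a = 2.087, b = 0.4792.
sin(ω/2) = (a − b)/(a + b) = 1.608/2.566 = 0.6265, so ω = 2 arcsin(0.6265) ≈ 77.6°.

77.6°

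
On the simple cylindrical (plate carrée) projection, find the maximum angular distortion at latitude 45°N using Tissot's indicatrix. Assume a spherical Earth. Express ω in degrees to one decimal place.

For the equirectangular projection with φ₀ = 0 (plate carrée), h = 1 along meridians and k = sec φ along parallels.
At 45°: h = 1.000, k = 1.414; principal scales a = 1.414, b = 1.000.
sin(ω/2) = (a − b)/(a + b) = 0.4142/2.414 = 0.1716, so ω = 2 arcsin(0.1716) ≈ 19.8°.

19.8°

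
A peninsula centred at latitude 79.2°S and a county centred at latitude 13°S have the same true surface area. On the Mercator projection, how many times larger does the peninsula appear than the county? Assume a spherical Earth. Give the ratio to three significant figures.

On Mercator, area is exaggerated by sec²φ = 1/cos²φ.
At 79.2°: sec²(79.2°) = 1/0.1874² = 28.48.
At 13°: sec²(13°) = 1/0.9744² = 1.053.
Ratio = 28.48/1.053 = cos²(13°)/cos²(79.2°) ≈ 27.0.

27.0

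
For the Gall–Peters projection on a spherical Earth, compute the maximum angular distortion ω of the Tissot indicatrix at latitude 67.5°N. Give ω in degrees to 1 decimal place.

66.3°

Gall–Peters is a cylindrical equal-area projection with standard parallels at ±45°. For cylindrical equal-area with standard parallel φ₀, h = cos φ / cos φ₀ and k = cos φ₀ / cos φ, so h·k = 1.
At 67.5°: h = 0.5412, k = 1.848; principal scales a = 1.848, b = 0.5412.
sin(ω/2) = (a − b)/(a + b) = 1.307/2.389 = 0.5469, so ω = 2 arcsin(0.5469) ≈ 66.3°.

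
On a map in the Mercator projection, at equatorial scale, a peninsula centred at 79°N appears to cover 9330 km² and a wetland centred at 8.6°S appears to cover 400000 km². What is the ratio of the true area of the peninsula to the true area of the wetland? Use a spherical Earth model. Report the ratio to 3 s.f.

0.000869

Mercator's areal exaggeration is sec²φ; hence true area = (apparent area) · cos²φ.
True area of peninsula: 9330 × cos²(79°) = 9330 × 0.03641 = 339.7 km².
True area of wetland: 400000 × cos²(8.6°) = 400000 × 0.9776 = 391100 km².
Ratio = 339.7 / 391100 ≈ 0.000869.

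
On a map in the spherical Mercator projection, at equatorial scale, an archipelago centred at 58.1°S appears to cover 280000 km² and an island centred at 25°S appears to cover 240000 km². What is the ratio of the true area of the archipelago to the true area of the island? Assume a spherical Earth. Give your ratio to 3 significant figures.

Mercator's areal exaggeration is sec²φ; hence true area = (apparent area) · cos²φ.
True area of archipelago: 280000 × cos²(58.1°) = 280000 × 0.2792 = 78190 km².
True area of island: 240000 × cos²(25°) = 240000 × 0.8214 = 197100 km².
Ratio = 78190 / 197100 ≈ 0.397.

0.397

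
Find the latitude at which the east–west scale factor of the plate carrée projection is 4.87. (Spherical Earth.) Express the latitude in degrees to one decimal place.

78.2°

Plate carrée: h = 1, k = sec φ along parallels.
sec φ = 4.87  ⇒  cos φ = 0.2053  ⇒  φ ≈ 78.2°.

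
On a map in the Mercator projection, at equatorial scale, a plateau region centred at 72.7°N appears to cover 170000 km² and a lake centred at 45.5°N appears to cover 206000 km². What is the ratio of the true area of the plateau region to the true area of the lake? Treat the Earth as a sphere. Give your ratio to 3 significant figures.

On Mercator the areal scale is sec²φ, so true area = apparent × cos²φ.
True area of plateau region: 170000 × cos²(72.7°) = 170000 × 0.08843 = 15030 km².
True area of lake: 206000 × cos²(45.5°) = 206000 × 0.4913 = 101200 km².
Ratio = 15030 / 101200 ≈ 0.149.

0.149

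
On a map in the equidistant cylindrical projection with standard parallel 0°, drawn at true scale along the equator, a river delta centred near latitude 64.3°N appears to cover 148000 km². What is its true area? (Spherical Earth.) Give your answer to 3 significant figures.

64200 km²

For the equirectangular projection with φ₀ = 0 (plate carrée), h = 1 along meridians and k = sec φ along parallels.
Areal scale = h·k = 1 × sec φ; at 64.3°, h = 1.000, k = 2.306, so h·k = 2.306.
True area = apparent / (areal scale) = 148000 / 2.306 ≈ 64200 km².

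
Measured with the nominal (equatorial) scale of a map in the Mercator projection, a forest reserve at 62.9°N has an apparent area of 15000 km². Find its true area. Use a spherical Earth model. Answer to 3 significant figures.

3110 km²

The Mercator projection is conformal; its linear scale factor is the same in every direction and equals sec φ = 1/cos φ.
Areal scale = k² = sec²φ = 1/cos²(62.9°) = 1/0.4555² = 4.819.
True area = apparent / (areal scale) = 15000 / 4.819 ≈ 3110 km².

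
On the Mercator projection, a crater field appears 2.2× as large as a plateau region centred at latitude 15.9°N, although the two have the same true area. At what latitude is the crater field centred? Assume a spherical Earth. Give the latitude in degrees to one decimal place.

On Mercator, (apparent₁)/(apparent₂) = sec²φ₁ / sec²φ₂ when true areas are equal.
cos²φ₂ / cos²φ₁ = 2.2  ⇒  cos φ₁ = cos 15.9° / √2.2 = 0.9617/1.483 = 0.6484.
φ₁ = arccos(0.6484) ≈ 49.6°.

49.6°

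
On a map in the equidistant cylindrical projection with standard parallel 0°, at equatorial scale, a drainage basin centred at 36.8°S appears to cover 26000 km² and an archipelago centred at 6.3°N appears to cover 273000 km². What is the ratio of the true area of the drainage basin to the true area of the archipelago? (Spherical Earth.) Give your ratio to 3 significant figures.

0.0767

Plate carrée has h = 1 and k = sec φ, giving areal scale sec φ; true area = (apparent area) · cos φ.
True area of drainage basin: 26000 × cos(36.8°) = 26000 × 0.8007 = 20820 km².
True area of archipelago: 273000 × cos(6.3°) = 273000 × 0.9940 = 271400 km².
Ratio = 20820 / 271400 ≈ 0.0767.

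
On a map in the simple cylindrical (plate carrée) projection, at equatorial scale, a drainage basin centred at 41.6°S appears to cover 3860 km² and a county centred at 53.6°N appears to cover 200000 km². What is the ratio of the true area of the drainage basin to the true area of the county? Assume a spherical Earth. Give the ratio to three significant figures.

0.0243

Plate carrée has h = 1 and k = sec φ, giving areal scale sec φ; true area = (apparent area) · cos φ.
True area of drainage basin: 3860 × cos(41.6°) = 3860 × 0.7478 = 2887 km².
True area of county: 200000 × cos(53.6°) = 200000 × 0.5934 = 118700 km².
Ratio = 2887 / 118700 ≈ 0.0243.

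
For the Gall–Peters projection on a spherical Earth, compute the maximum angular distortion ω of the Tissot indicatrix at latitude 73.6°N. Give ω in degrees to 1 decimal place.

The Gall–Peters projection is cylindrical equal-area with φ₀ = 45°. For cylindrical equal-area with standard parallel φ₀, h = cos φ / cos φ₀ and k = cos φ₀ / cos φ, so h·k = 1.
At 73.6°: h = 0.3993, k = 2.504; principal scales a = 2.504, b = 0.3993.
sin(ω/2) = (a − b)/(a + b) = 2.105/2.904 = 0.7250, so ω = 2 arcsin(0.7250) ≈ 92.9°.

92.9°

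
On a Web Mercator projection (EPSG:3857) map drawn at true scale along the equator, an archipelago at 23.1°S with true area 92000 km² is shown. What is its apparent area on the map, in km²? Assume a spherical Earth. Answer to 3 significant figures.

The Mercator projection is conformal; its linear scale factor is the same in every direction and equals sec φ = 1/cos φ.
Areal scale = k² = sec²φ = 1/cos²(23.1°) = 1/0.9198² = 1.182.
Apparent area = 92000 × 1.182 ≈ 109000 km².

109000 km²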